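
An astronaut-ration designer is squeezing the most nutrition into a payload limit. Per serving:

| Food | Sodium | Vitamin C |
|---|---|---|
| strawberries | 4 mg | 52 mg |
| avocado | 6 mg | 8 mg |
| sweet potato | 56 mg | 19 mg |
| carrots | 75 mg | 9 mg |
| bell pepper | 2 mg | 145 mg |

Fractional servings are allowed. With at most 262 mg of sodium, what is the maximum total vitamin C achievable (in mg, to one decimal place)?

18995.0 mg

Vitamin C per mg sodium: bell pepper 72.5, strawberries 13, avocado 1.333, sweet potato 0.3393, carrots 0.12.
With no serving limits, spend the whole sodium allowance on bell pepper: 262 mg / 2 mg × 145 mg = 18995.0 mg.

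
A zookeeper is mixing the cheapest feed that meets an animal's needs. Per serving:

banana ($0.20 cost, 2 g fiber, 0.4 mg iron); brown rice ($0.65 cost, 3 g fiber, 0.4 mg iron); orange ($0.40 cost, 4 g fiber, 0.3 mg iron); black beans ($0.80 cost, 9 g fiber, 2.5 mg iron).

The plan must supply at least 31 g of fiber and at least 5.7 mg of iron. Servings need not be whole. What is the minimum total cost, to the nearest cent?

banana only: max(31/2, 5.7/0.4) = 15.5 servings → $3.10.
brown rice only: max(31/3, 5.7/0.4) = 14.25 servings → $9.26.
orange only: max(31/4, 5.7/0.3) = 19 servings → $7.60.
black beans only: max(31/9, 5.7/2.5) = 3.444 servings → $2.76.
banana + brown rice with both tight: 11.75 servings and 2.5 servings → $3.98.
banana + orange with both tight: 13.5 servings and 1 serving → $3.10.
banana + black beans: intersection lies outside the first quadrant.
brown rice + orange: the both-tight solution has a negative serving — not a feasible corner.
brown rice + black beans with both tight: 6.718 servings and 1.205 servings → $5.33.
orange + black beans with both tight: 3.589 servings and 1.849 servings → $2.92.
The minimum over all feasible corners is $2.76.

$2.76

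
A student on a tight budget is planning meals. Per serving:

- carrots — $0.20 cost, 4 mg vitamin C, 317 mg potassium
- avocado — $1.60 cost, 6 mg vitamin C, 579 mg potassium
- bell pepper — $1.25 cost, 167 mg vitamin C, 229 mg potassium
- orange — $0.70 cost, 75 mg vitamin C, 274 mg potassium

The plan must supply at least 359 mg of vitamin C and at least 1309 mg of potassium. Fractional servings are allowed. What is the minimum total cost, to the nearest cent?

$3.13

Two binding constraints pin down two serving amounts, so the optimal mix uses at most two foods. The candidates are each food alone (scaled to the tighter of vitamin C/potassium) and each pair with both constraints tight.
carrots only: max(359/4, 1309/317) = 89.75 servings → $17.95.
avocado only: max(359/6, 1309/579) = 59.83 servings → $95.73.
bell pepper only: max(359/167, 1309/229) = 5.716 servings → $7.15.
orange only: max(359/75, 1309/274) = 4.787 servings → $3.35.
carrots + avocado with both targets exact would need a negative amount; discard.
carrots + bell pepper with both tight: 2.622 servings and 2.087 servings → $3.13.
carrots + orange: the both-tight solution has a negative serving — not a feasible corner.
avocado + bell pepper with both tight: 1.431 servings and 2.098 servings → $4.91.
avocado + orange: intersection lies outside the first quadrant.
bell pepper + orange with both tight: 0.006682 servings and 4.772 servings → $3.35.
Cheapest feasible corner: $3.13.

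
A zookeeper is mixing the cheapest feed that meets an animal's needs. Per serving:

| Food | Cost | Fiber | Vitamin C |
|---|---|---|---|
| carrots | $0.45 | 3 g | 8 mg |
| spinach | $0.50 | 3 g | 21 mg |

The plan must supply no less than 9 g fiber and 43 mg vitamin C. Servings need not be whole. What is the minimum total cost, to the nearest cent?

$1.42

A basic optimal solution has at most two foods positive. Try each food alone and each pair with both targets met exactly.
carrots only: max(9/3, 43/8) = 5.375 servings → $2.42.
spinach only: max(9/3, 43/21) = 3 servings → $1.50.
carrots + spinach with both tight: 1.538 servings and 1.462 servings → $1.42.
So the least-cost plan costs $1.42.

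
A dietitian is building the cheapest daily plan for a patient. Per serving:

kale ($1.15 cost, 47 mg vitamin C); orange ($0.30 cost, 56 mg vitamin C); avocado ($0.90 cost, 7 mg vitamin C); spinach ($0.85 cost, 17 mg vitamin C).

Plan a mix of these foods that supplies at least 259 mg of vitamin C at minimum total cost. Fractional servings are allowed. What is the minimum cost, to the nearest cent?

Cost per mg of vitamin C: orange $0.0054, kale $0.0245, spinach $0.0500, avocado $0.1286.
With no serving limits, use only orange: 259 mg / 56 mg = 4.625 servings × $0.30 = $1.39.

$1.39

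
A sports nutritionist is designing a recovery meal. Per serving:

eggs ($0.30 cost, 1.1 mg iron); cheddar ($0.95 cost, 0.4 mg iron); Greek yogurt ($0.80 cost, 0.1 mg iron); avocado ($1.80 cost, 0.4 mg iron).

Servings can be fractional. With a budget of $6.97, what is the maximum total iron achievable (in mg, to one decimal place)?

25.6 mg

Iron per dollar: eggs 3.667, cheddar 0.4211, avocado 0.2222, Greek yogurt 0.125.
With no serving limits, spend the whole cost allowance on eggs: $6.97 / $0.30 × 1.1 mg = 25.6 mg.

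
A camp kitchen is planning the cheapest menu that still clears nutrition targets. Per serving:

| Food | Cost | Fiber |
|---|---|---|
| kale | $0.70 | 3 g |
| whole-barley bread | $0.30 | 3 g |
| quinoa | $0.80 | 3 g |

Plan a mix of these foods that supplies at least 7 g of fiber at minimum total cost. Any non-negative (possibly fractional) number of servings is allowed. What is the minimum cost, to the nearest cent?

Cost per g of fiber: whole-barley bread $0.1000, kale $0.2333, quinoa $0.2667.
With no serving limits, use only whole-barley bread: 7 g / 3 g = 2.333 servings × $0.30 = $0.70.

$0.70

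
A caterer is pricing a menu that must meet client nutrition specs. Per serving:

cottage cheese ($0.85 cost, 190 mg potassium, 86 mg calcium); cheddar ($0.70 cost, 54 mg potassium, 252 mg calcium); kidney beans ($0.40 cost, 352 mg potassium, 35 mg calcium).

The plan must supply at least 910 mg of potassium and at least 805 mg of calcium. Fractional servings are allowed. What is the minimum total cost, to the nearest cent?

$2.88

With two linear requirements the optimum uses one or two foods; enumerate the corners.
cottage cheese only: max(910/190, 805/86) = 9.36 servings → $7.96.
cheddar only: max(910/54, 805/252) = 16.85 servings → $11.80.
kidney beans only: max(910/352, 805/35) = 23 servings → $9.20.
cottage cheese + cheddar with both tight: 4.299 servings and 1.727 servings → $4.86.
cottage cheese + kidney beans with both targets exact would need a negative amount; discard.
cheddar + kidney beans with both tight: 2.897 servings and 2.141 servings → $2.88.
Cheapest feasible corner: $2.88.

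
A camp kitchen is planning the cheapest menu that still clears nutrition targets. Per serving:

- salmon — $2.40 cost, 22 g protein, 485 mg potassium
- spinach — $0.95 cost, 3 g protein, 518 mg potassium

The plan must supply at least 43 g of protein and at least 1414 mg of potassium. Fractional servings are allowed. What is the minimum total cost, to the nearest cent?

$5.33

With two linear requirements the optimum uses one or two foods; enumerate the corners.
salmon only: max(43/22, 1414/485) = 2.915 servings → $7.00.
spinach only: max(43/3, 1414/518) = 14.33 servings → $13.62.
salmon + spinach with both tight: 1.814 servings and 1.031 servings → $5.33.
The minimum over all feasible corners is $5.33.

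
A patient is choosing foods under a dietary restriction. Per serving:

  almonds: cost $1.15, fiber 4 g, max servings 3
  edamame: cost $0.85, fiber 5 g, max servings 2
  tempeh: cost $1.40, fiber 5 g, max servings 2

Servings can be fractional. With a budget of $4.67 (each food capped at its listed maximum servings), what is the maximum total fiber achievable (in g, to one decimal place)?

Fiber per dollar: edamame 5.882, tempeh 3.571, almonds 3.478.
Take 2 servings of edamame: spends $1.70, +10.0 g fiber (running total 10.0 g).
Take 2 servings of tempeh: spends $2.80, +10.0 g fiber (running total 20.0 g).
Take 0.1478 servings of almonds: spends $0.17, +0.6 g fiber (running total 20.6 g).
Filling greedily by fiber-per-dollar is optimal for one linear limit, giving 20.6 g.

20.6 g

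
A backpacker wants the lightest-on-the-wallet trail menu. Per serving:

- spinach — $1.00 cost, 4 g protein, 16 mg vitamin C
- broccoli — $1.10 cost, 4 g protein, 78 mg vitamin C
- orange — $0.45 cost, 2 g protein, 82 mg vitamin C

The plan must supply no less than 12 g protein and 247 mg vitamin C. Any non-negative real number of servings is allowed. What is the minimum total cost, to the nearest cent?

spinach only: max(12/4, 247/16) = 15.44 servings → $15.44.
broccoli only: max(12/4, 247/78) = 3.167 servings → $3.48.
orange only: max(12/2, 247/82) = 6 servings → $2.70.
spinach + broccoli with both targets exact would need a negative amount; discard.
spinach + orange with both tight: 1.655 servings and 2.689 servings → $2.87.
broccoli + orange with both tight: 2.849 servings and 0.3023 servings → $3.27.
So the least-cost plan costs $2.70.

$2.70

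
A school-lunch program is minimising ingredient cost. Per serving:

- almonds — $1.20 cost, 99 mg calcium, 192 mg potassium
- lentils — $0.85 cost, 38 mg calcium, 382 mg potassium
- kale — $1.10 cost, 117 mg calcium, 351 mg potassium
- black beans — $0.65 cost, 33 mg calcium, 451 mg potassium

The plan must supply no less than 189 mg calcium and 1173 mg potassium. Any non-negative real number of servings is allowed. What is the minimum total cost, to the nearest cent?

$2.36

almonds only: max(189/99, 1173/192) = 6.109 servings → $7.33.
lentils only: max(189/38, 1173/382) = 4.974 servings → $4.23.
kale only: max(189/117, 1173/351) = 3.342 servings → $3.68.
black beans only: max(189/33, 1173/451) = 5.727 servings → $3.72.
almonds + lentils with both tight: 0.9051 servings and 2.616 servings → $3.31.
almonds + kale: intersection lies outside the first quadrant.
almonds + black beans with both tight: 1.214 servings and 2.084 servings → $2.81.
lentils + kale with both tight: 2.261 servings and 0.881 servings → $2.89.
lentils + black beans: intersection lies outside the first quadrant.
kale + black beans with both tight: 1.13 servings and 1.722 servings → $2.36.
So the least-cost plan costs $2.36.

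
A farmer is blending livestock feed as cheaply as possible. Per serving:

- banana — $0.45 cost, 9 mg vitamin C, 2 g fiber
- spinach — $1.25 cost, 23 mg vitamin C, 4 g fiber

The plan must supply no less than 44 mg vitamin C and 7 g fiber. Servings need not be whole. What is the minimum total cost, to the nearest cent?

banana only: max(44/9, 7/2) = 4.889 servings → $2.20.
spinach only: max(44/23, 7/4) = 1.913 servings → $2.39.
banana + spinach with both targets exact would need a negative amount; discard.
So the least-cost plan costs $2.20.

$2.20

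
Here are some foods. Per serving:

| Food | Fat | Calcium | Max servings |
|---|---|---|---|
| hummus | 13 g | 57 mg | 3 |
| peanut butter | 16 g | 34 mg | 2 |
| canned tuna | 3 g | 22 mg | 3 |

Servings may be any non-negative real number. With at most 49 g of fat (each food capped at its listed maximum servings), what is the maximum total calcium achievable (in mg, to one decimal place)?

239.1 mg

Calcium per g fat: canned tuna 7.333, hummus 4.385, peanut butter 2.125.
Take 3 servings of canned tuna: uses 9 g fat, +66.0 mg calcium (running total 66.0 mg).
Take 3 servings of hummus: uses 39 g fat, +171.0 mg calcium (running total 237.0 mg).
Take 0.0625 servings of peanut butter: uses 1 g fat, +2.1 mg calcium (running total 239.1 mg).
Filling greedily by calcium-per-g fat is optimal for one linear limit, giving 239.1 mg.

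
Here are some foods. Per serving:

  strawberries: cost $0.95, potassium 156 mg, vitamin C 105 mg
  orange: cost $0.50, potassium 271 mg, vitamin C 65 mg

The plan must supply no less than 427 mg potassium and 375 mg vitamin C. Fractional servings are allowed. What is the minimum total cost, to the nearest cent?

$2.88

strawberries only: max(427/156, 375/105) = 3.571 servings → $3.39.
orange only: max(427/271, 375/65) = 5.769 servings → $2.88.
strawberries + orange: the both-tight solution has a negative serving — not a feasible corner.
So the least-cost plan costs $2.88.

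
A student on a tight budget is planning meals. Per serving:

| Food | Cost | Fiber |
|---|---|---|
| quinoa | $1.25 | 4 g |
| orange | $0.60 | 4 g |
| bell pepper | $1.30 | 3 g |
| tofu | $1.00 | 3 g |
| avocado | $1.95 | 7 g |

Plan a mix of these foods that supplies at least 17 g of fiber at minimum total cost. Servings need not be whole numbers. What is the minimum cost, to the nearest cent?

Cost per g of fiber: orange $0.1500, avocado $0.2786, quinoa $0.3125, tofu $0.3333, bell pepper $0.4333.
With no serving limits, use only orange: 17 g / 4 g = 4.25 servings × $0.60 = $2.55.

$2.55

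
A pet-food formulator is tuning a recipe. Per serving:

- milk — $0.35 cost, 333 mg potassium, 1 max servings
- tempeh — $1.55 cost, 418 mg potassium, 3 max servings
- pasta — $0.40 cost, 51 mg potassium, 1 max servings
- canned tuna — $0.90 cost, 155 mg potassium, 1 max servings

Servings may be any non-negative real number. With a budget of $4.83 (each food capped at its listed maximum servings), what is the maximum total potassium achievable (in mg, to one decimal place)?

1541.2 mg

Potassium per dollar: milk 951.4, tempeh 269.7, canned tuna 172.2, pasta 127.5.
Take 1 serving of milk: spends $0.35, +333.0 mg potassium (running total 333.0 mg).
Take 2.89 servings of tempeh: spends $4.48, +1208.2 mg potassium (running total 1541.2 mg).
Greedy by best ratio exhausts the cost allowance optimally: 1541.2 mg.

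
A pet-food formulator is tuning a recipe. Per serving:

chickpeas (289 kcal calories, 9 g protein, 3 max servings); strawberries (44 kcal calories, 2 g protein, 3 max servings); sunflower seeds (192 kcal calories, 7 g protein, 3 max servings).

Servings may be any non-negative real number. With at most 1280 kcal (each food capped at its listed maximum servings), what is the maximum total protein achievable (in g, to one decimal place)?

44.8 g

Protein per kcal: strawberries 0.04545, sunflower seeds 0.03646, chickpeas 0.03114.
Take 3 servings of strawberries: uses 132 kcal, +6.0 g protein (running total 6.0 g).
Take 3 servings of sunflower seeds: uses 576 kcal, +21.0 g protein (running total 27.0 g).
Take 1.979 servings of chickpeas: uses 572 kcal, +17.8 g protein (running total 44.8 g).
Filling greedily by protein-per-kcal is optimal for one linear limit, giving 44.8 g.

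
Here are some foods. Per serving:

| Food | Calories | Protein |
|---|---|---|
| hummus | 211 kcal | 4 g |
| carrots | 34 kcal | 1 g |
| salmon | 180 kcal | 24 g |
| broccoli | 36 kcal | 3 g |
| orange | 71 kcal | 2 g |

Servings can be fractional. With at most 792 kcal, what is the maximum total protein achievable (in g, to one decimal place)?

Protein per kcal: salmon 0.1333, broccoli 0.08333, carrots 0.02941, orange 0.02817, hummus 0.01896.
With no serving limits, spend the whole calories allowance on salmon: 792 kcal / 180 kcal × 24 g = 105.6 g.

105.6 g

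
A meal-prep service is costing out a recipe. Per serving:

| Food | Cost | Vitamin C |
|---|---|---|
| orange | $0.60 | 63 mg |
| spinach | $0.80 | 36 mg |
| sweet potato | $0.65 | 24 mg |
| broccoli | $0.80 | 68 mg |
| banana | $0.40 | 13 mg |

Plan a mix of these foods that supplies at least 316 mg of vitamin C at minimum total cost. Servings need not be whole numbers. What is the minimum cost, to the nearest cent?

$3.01

Cost per mg of vitamin C: orange $0.0095, broccoli $0.0118, spinach $0.0222, sweet potato $0.0271, banana $0.0308.
With no serving limits, use only orange: 316 mg / 63 mg = 5.016 servings × $0.60 = $3.01.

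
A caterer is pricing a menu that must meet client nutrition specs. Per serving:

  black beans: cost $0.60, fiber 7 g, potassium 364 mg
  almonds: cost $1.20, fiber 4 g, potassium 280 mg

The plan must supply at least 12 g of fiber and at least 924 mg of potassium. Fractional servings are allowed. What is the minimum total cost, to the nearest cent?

$1.52

For a min-cost LP with two ≥-constraints, a basic feasible solution has at most two positive variables.
black beans only: max(12/7, 924/364) = 2.538 servings → $1.52.
almonds only: max(12/4, 924/280) = 3.3 servings → $3.96.
black beans + almonds: the both-tight solution has a negative serving — not a feasible corner.
The minimum over all feasible corners is $1.52.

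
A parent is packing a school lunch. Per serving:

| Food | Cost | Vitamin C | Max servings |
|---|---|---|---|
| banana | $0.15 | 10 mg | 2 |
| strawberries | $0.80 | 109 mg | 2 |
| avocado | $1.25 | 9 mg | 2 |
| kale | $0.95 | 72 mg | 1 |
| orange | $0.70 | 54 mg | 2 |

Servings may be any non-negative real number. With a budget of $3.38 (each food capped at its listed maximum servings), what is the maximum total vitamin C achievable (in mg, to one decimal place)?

Vitamin C per dollar: strawberries 136.2, orange 77.14, kale 75.79, banana 66.67, avocado 7.2.
Take 2 servings of strawberries: spends $1.60, +218.0 mg vitamin C (running total 218.0 mg).
Take 2 servings of orange: spends $1.40, +108.0 mg vitamin C (running total 326.0 mg).
Take 0.4 servings of kale: spends $0.38, +28.8 mg vitamin C (running total 354.8 mg).
Greedy by best ratio exhausts the cost allowance optimally: 354.8 mg.

354.8 mg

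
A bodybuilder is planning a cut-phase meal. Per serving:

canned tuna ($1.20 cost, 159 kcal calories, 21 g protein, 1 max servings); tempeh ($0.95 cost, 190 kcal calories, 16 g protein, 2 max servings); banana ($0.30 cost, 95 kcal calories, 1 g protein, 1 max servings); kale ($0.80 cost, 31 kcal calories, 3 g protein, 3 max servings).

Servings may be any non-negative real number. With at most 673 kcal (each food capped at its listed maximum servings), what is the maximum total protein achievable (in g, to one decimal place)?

Protein per kcal: canned tuna 0.1321, kale 0.09677, tempeh 0.08421, banana 0.01053.
Take 1 serving of canned tuna: uses 159 kcal, +21.0 g protein (running total 21.0 g).
Take 3 servings of kale: uses 93 kcal, +9.0 g protein (running total 30.0 g).
Take 2 servings of tempeh: uses 380 kcal, +32.0 g protein (running total 62.0 g).
Take 0.4316 servings of banana: uses 41 kcal, +0.4 g protein (running total 62.4 g).
Greedy by best ratio exhausts the calories allowance optimally: 62.4 g.

62.4 g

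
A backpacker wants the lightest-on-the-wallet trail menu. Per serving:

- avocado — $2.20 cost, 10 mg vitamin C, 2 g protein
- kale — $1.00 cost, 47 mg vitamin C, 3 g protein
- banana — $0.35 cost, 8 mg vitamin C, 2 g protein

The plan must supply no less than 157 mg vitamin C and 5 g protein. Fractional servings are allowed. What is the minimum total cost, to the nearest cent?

Check every corner: each single food scaled to meet both minima, and each pair solved so both constraints bind.
avocado only: max(157/10, 5/2) = 15.7 servings → $34.54.
kale only: max(157/47, 5/3) = 3.34 servings → $3.34.
banana only: max(157/8, 5/2) = 19.62 servings → $6.87.
avocado + kale: the both-tight solution has a negative serving — not a feasible corner.
avocado + banana: the both-tight solution has a negative serving — not a feasible corner.
kale + banana: intersection lies outside the first quadrant.
So the least-cost plan costs $3.34.

$3.34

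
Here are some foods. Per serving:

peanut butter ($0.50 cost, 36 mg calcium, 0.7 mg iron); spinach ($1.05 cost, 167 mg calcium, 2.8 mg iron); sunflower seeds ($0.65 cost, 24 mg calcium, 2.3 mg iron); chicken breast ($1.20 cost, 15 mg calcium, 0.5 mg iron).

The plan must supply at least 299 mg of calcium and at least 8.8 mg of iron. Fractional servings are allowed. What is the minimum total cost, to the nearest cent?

$2.88

Minimising a linear cost over {calcium ≥ 299, iron ≥ 8.8, servings ≥ 0} — the optimum is at a vertex, using one or two foods.
peanut butter only: max(299/36, 8.8/0.7) = 12.57 servings → $6.29.
spinach only: max(299/167, 8.8/2.8) = 3.143 servings → $3.30.
sunflower seeds only: max(299/24, 8.8/2.3) = 12.46 servings → $8.10.
chicken breast only: max(299/15, 8.8/0.5) = 19.93 servings → $23.92.
peanut butter + spinach: intersection lies outside the first quadrant.
peanut butter + sunflower seeds with both tight: 7.22 servings and 1.629 servings → $4.67.
peanut butter + chicken breast with both tight: 2.333 servings and 14.33 servings → $18.37.
spinach + sunflower seeds with both tight: 1.504 servings and 1.996 servings → $2.88.
spinach + chicken breast with both tight: 0.4217 servings and 15.24 servings → $18.73.
sunflower seeds + chicken breast: the both-tight solution has a negative serving — not a feasible corner.
The minimum over all feasible corners is $2.88.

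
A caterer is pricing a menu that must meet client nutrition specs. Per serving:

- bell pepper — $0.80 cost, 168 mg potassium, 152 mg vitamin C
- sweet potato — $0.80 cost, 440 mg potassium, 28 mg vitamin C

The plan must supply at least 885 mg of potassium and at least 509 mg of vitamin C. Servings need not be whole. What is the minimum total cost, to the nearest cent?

$3.19

bell pepper only: max(885/168, 509/152) = 5.268 servings → $4.21.
sweet potato only: max(885/440, 509/28) = 18.18 servings → $14.54.
bell pepper + sweet potato with both tight: 3.203 servings and 0.7882 servings → $3.19.
So the least-cost plan costs $3.19.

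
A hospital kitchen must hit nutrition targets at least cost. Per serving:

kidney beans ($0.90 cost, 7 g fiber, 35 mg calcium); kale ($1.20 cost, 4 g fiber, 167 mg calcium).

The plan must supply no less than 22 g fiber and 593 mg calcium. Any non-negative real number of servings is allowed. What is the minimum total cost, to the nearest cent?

Two binding constraints pin down two serving amounts, so the optimal mix uses at most two foods. The candidates are each food alone (scaled to the tighter of fiber/calcium) and each pair with both constraints tight.
kidney beans only: max(22/7, 593/35) = 16.94 servings → $15.25.
kale only: max(22/4, 593/167) = 5.5 servings → $6.60.
kidney beans + kale with both tight: 1.265 servings and 3.286 servings → $5.08.
The minimum over all feasible corners is $5.08.

$5.08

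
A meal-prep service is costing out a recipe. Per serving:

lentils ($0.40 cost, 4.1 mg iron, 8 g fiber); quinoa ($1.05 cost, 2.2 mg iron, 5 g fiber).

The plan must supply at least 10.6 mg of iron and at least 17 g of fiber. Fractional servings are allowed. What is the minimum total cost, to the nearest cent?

An LP optimum is at a vertex; with two nutrient constraints at most two foods are used. Check each candidate.
lentils only: max(10.6/4.1, 17/8) = 2.585 servings → $1.03.
quinoa only: max(10.6/2.2, 17/5) = 4.818 servings → $5.06.
lentils + quinoa: the both-tight solution has a negative serving — not a feasible corner.
The minimum over all feasible corners is $1.03.

$1.03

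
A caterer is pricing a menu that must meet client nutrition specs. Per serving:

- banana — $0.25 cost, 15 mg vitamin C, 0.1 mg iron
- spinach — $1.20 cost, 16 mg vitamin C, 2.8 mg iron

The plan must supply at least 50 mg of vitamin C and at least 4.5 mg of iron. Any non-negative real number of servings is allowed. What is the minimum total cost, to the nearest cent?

banana only: max(50/15, 4.5/0.1) = 45 servings → $11.25.
spinach only: max(50/16, 4.5/2.8) = 3.125 servings → $3.75.
banana + spinach with both tight: 1.683 servings and 1.547 servings → $2.28.
The minimum over all feasible corners is $2.28.

$2.28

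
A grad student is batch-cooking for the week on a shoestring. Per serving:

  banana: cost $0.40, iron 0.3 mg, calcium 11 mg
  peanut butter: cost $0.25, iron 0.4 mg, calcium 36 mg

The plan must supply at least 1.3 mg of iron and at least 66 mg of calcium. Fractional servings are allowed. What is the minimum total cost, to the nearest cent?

$0.81

banana only: max(1.3/0.3, 66/11) = 6 servings → $2.40.
peanut butter only: max(1.3/0.4, 66/36) = 3.25 servings → $0.81.
banana + peanut butter with both tight: 3.188 servings and 0.8594 servings → $1.49.
So the least-cost plan costs $0.81.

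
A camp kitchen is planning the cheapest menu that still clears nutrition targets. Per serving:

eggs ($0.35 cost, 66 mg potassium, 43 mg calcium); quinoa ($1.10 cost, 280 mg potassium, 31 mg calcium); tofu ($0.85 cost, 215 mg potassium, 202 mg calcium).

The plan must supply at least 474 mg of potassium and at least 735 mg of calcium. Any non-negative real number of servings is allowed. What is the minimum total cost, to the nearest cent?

Two binding constraints pin down two serving amounts, so the optimal mix uses at most two foods. The candidates are each food alone (scaled to the tighter of potassium/calcium) and each pair with both constraints tight.
eggs only: max(474/66, 735/43) = 17.09 servings → $5.98.
quinoa only: max(474/280, 735/31) = 23.71 servings → $26.08.
tofu only: max(474/215, 735/202) = 3.639 servings → $3.09.
eggs + quinoa: intersection lies outside the first quadrant.
eggs + tofu: intersection lies outside the first quadrant.
quinoa + tofu with both targets exact would need a negative amount; discard.
Cheapest feasible corner: $3.09.

$3.09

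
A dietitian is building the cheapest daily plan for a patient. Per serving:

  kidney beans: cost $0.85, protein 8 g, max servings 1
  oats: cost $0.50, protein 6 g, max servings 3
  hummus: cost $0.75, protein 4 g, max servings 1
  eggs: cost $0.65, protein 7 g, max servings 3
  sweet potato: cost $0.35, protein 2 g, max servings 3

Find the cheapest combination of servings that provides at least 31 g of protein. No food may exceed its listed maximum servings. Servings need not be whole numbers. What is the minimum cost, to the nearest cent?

Cost per g of protein: oats $0.0833, eggs $0.0929, kidney beans $0.1062, sweet potato $0.1750, hummus $0.1875.
Take 3 servings of oats: +18.0 g protein for $1.50 (total $1.50, still need 13.0 g).
Take 1.857 servings of eggs: +13.0 g protein for $1.21 (total $2.71, still need 0.0 g).
Filling from the cheapest source first is optimal under one linear minimum: $2.71.

$2.71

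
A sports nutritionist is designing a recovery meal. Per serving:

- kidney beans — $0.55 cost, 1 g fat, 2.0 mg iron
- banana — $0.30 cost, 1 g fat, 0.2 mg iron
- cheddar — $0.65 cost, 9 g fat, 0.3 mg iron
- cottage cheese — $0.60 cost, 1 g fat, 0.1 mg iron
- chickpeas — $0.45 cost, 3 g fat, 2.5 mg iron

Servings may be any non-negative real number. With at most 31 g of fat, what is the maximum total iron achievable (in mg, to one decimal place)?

Iron per g fat: kidney beans 2, chickpeas 0.8333, banana 0.2, cottage cheese 0.1, cheddar 0.03333.
With no serving limits, spend the whole fat allowance on kidney beans: 31 g / 1 g × 2.0 mg = 62.0 mg.

62.0 mg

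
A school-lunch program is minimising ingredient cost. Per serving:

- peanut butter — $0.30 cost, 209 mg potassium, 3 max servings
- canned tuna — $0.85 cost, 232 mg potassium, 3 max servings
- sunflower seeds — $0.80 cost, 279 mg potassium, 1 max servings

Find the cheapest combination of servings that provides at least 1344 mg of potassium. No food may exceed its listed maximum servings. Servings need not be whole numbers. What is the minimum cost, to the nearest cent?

$3.30

Cost per mg of potassium: peanut butter $0.0014, sunflower seeds $0.0029, canned tuna $0.0037.
Take 3 servings of peanut butter: +627.0 mg potassium for $0.90 (total $0.90, still need 717.0 mg).
Take 1 serving of sunflower seeds: +279.0 mg potassium for $0.80 (total $1.70, still need 438.0 mg).
Take 1.888 servings of canned tuna: +438.0 mg potassium for $1.60 (total $3.30, still need 0.0 mg).
Greedy by cheapest-per-mg is optimal for a single linear constraint, so the minimum cost is $3.30.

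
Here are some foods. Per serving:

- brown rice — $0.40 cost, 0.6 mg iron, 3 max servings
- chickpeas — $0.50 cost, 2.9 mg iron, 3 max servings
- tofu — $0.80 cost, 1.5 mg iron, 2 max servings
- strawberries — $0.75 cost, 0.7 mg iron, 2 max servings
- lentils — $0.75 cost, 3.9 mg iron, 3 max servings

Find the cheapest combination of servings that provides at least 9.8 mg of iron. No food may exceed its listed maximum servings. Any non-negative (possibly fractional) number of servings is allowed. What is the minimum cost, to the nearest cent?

Cost per mg of iron: chickpeas $0.1724, lentils $0.1923, tofu $0.5333, brown rice $0.6667, strawberries $1.0714.
Take 3 servings of chickpeas: +8.7 mg iron for $1.50 (total $1.50, still need 1.1 mg).
Take 0.2821 servings of lentils: +1.1 mg iron for $0.21 (total $1.71, still need 0.0 mg).
Filling from the cheapest source first is optimal under one linear minimum: $1.71.

$1.71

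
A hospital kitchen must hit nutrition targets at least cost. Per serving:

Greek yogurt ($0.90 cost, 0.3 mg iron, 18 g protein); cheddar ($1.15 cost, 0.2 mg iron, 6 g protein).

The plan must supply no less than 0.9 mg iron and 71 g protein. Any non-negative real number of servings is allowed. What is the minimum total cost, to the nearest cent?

$3.55

Check every corner: each single food scaled to meet both minima, and each pair solved so both constraints bind.
Greek yogurt only: max(0.9/0.3, 71/18) = 3.944 servings → $3.55.
cheddar only: max(0.9/0.2, 71/6) = 11.83 servings → $13.61.
Greek yogurt + cheddar: the both-tight solution has a negative serving — not a feasible corner.
So the least-cost plan costs $3.55.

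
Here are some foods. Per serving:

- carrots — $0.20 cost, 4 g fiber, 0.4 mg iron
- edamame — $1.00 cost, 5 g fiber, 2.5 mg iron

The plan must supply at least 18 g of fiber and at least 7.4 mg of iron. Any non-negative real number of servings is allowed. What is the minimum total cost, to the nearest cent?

$3.00

Check every corner: each single food scaled to meet both minima, and each pair solved so both constraints bind.
carrots only: max(18/4, 7.4/0.4) = 18.5 servings → $3.70.
edamame only: max(18/5, 7.4/2.5) = 3.6 servings → $3.60.
carrots + edamame with both tight: 1 serving and 2.8 servings → $3.00.
Cheapest feasible corner: $3.00.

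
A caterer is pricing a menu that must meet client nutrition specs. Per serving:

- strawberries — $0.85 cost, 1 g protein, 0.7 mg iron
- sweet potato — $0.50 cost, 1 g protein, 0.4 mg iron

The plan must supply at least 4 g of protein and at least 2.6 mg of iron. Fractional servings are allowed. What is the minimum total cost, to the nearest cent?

$3.17

With two linear requirements the optimum uses one or two foods; enumerate the corners.
strawberries only: max(4/1, 2.6/0.7) = 4 servings → $3.40.
sweet potato only: max(4/1, 2.6/0.4) = 6.5 servings → $3.25.
strawberries + sweet potato with both tight: 3.333 servings and 0.6667 servings → $3.17.
Cheapest feasible corner: $3.17.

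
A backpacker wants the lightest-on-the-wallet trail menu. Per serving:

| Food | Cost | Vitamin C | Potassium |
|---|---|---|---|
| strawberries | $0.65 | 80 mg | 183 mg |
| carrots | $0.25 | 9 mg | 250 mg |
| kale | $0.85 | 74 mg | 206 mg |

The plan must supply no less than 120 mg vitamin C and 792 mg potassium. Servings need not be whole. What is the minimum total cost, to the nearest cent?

Minimising a linear cost over {vitamin C ≥ 120, potassium ≥ 792, servings ≥ 0} — the optimum is at a vertex, using one or two foods.
strawberries only: max(120/80, 792/183) = 4.328 servings → $2.81.
carrots only: max(120/9, 792/250) = 13.33 servings → $3.33.
kale only: max(120/74, 792/206) = 3.845 servings → $3.27.
strawberries + carrots with both tight: 1.246 servings and 2.256 servings → $1.37.
strawberries + kale with both targets exact would need a negative amount; discard.
carrots + kale with both tight: 2.036 servings and 1.374 servings → $1.68.
Cheapest feasible corner: $1.37.

$1.37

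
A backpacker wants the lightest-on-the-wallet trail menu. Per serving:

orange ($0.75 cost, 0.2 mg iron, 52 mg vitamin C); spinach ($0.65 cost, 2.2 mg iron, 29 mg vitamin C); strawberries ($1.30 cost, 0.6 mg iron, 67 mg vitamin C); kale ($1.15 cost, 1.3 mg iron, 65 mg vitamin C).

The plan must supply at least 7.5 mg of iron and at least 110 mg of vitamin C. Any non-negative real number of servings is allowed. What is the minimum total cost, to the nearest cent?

$2.37

An LP optimum is at a vertex; with two nutrient constraints at most two foods are used. Check each candidate.
orange only: max(7.5/0.2, 110/52) = 37.5 servings → $28.12.
spinach only: max(7.5/2.2, 110/29) = 3.793 servings → $2.47.
strawberries only: max(7.5/0.6, 110/67) = 12.5 servings → $16.25.
kale only: max(7.5/1.3, 110/65) = 5.769 servings → $6.63.
orange + spinach with both tight: 0.2256 servings and 3.389 servings → $2.37.
orange + strawberries: the both-tight solution has a negative serving — not a feasible corner.
orange + kale: intersection lies outside the first quadrant.
spinach + strawberries with both tight: 3.358 servings and 0.1885 servings → $2.43.
spinach + kale with both tight: 3.272 servings and 0.2327 servings → $2.39.
strawberries + kale: intersection lies outside the first quadrant.
So the least-cost plan costs $2.37.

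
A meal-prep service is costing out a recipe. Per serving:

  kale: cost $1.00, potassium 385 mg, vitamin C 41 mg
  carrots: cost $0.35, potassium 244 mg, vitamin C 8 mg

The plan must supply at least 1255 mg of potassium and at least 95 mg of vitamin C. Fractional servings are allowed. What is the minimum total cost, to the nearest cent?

$2.65

The cheapest plan sits at a corner of the feasible region — with two constraints it uses at most two foods.
kale only: max(1255/385, 95/41) = 3.26 servings → $3.26.
carrots only: max(1255/244, 95/8) = 11.88 servings → $4.16.
kale + carrots with both tight: 1.898 servings and 2.149 servings → $2.65.
The minimum over all feasible corners is $2.65.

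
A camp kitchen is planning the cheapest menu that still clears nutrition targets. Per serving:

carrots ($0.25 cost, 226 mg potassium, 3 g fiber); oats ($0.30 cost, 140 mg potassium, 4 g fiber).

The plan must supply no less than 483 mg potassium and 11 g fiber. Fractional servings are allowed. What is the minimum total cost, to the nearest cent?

$0.85

A basic optimal solution has at most two foods positive. Try each food alone and each pair with both targets met exactly.
carrots only: max(483/226, 11/3) = 3.667 servings → $0.92.
oats only: max(483/140, 11/4) = 3.45 servings → $1.03.
carrots + oats with both tight: 0.8099 servings and 2.143 servings → $0.85.
Cheapest feasible corner: $0.85.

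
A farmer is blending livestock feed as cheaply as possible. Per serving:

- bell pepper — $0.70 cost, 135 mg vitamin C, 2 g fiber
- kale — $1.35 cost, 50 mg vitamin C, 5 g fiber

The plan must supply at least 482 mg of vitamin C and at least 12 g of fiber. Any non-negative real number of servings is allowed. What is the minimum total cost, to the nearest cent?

$3.74

Two binding constraints pin down two serving amounts, so the optimal mix uses at most two foods. The candidates are each food alone (scaled to the tighter of vitamin C/fiber) and each pair with both constraints tight.
bell pepper only: max(482/135, 12/2) = 6 servings → $4.20.
kale only: max(482/50, 12/5) = 9.64 servings → $13.01.
bell pepper + kale with both tight: 3.148 servings and 1.141 servings → $3.74.
So the least-cost plan costs $3.74.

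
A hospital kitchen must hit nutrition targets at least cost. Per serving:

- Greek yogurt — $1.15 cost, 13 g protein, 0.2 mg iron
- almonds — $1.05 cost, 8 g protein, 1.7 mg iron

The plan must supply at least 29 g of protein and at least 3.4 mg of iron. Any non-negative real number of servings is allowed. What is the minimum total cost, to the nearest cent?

Two binding constraints pin down two serving amounts, so the optimal mix uses at most two foods. The candidates are each food alone (scaled to the tighter of protein/iron) and each pair with both constraints tight.
Greek yogurt only: max(29/13, 3.4/0.2) = 17 servings → $19.55.
almonds only: max(29/8, 3.4/1.7) = 3.625 servings → $3.81.
Greek yogurt + almonds with both tight: 1.078 servings and 1.873 servings → $3.21.
So the least-cost plan costs $3.21.

$3.21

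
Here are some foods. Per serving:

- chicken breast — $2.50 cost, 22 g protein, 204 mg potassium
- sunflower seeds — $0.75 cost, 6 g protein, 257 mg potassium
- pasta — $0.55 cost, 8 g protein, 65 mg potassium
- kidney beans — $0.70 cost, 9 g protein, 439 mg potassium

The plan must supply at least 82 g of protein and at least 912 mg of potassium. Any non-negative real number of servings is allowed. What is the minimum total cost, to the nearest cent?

$5.69

This is a tiny linear program; its minimum lies at a vertex of the feasible set. List the vertices and price them.
chicken breast only: max(82/22, 912/204) = 4.471 servings → $11.18.
sunflower seeds only: max(82/6, 912/257) = 13.67 servings → $10.25.
pasta only: max(82/8, 912/65) = 14.03 servings → $7.72.
kidney beans only: max(82/9, 912/439) = 9.111 servings → $6.38.
chicken breast + sunflower seeds with both tight: 3.522 servings and 0.753 servings → $9.37.
chicken breast + pasta: intersection lies outside the first quadrant.
chicken breast + kidney beans with both tight: 3.553 servings and 0.4265 servings → $9.18.
sunflower seeds + pasta with both tight: 1.18 servings and 9.365 servings → $6.04.
sunflower seeds + kidney beans: intersection lies outside the first quadrant.
pasta + kidney beans with both tight: 9.494 servings and 0.6717 servings → $5.69.
So the least-cost plan costs $5.69.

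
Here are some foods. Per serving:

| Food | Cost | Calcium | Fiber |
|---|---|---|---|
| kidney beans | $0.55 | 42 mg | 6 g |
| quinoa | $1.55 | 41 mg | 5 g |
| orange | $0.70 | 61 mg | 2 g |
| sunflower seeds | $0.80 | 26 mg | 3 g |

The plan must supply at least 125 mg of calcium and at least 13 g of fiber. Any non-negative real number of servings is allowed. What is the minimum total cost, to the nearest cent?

$1.57

Check every corner: each single food scaled to meet both minima, and each pair solved so both constraints bind.
kidney beans only: max(125/42, 13/6) = 2.976 servings → $1.64.
quinoa only: max(125/41, 13/5) = 3.049 servings → $4.73.
orange only: max(125/61, 13/2) = 6.5 servings → $4.55.
sunflower seeds only: max(125/26, 13/3) = 4.808 servings → $3.85.
kidney beans + quinoa: intersection lies outside the first quadrant.
kidney beans + orange with both tight: 1.926 servings and 0.7234 servings → $1.57.
kidney beans + sunflower seeds: intersection lies outside the first quadrant.
quinoa + orange with both tight: 2.435 servings and 0.4126 servings → $4.06.
quinoa + sunflower seeds: the both-tight solution has a negative serving — not a feasible corner.
orange + sunflower seeds with both tight: 0.2824 servings and 4.145 servings → $3.51.
So the least-cost plan costs $1.57.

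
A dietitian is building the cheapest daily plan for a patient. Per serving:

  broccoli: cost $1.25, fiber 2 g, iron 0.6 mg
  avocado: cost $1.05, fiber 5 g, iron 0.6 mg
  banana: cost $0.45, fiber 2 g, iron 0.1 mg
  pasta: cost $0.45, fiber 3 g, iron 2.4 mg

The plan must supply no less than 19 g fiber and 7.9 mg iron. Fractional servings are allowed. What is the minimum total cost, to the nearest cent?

Check every corner: each single food scaled to meet both minima, and each pair solved so both constraints bind.
broccoli only: max(19/2, 7.9/0.6) = 13.17 servings → $16.46.
avocado only: max(19/5, 7.9/0.6) = 13.17 servings → $13.82.
banana only: max(19/2, 7.9/0.1) = 79 servings → $35.55.
pasta only: max(19/3, 7.9/2.4) = 6.333 servings → $2.85.
broccoli + avocado: the both-tight solution has a negative serving — not a feasible corner.
broccoli + banana with both targets exact would need a negative amount; discard.
broccoli + pasta with both tight: 7.3 servings and 1.467 servings → $9.79.
avocado + banana: the both-tight solution has a negative serving — not a feasible corner.
avocado + pasta with both tight: 2.147 servings and 2.755 servings → $3.49.
banana + pasta with both tight: 4.867 servings and 3.089 servings → $3.58.
Cheapest feasible corner: $2.85.

$2.85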